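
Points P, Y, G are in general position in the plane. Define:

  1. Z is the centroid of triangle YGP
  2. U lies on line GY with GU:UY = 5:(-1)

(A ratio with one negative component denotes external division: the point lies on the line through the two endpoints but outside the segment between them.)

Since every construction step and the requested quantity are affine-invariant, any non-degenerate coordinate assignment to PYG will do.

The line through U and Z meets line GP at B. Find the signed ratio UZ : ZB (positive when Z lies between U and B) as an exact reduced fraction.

UZ:ZB = 11/4

Work in coordinates with P = (0, 0), Y = (1, 0), G = (0, 1).
1. Z is the centroid of triangle YGP ⇒ Z = (1/3, 1/3)
2. U lies on line GY with GU:UY = 5:(-1) ⇒ U = (5/4, -1/4)
line UZ meets GP at B = (0, 6/11)
Z = U + t·(B−U) with t = 11/15, so UZ:ZB = 11/15:4/15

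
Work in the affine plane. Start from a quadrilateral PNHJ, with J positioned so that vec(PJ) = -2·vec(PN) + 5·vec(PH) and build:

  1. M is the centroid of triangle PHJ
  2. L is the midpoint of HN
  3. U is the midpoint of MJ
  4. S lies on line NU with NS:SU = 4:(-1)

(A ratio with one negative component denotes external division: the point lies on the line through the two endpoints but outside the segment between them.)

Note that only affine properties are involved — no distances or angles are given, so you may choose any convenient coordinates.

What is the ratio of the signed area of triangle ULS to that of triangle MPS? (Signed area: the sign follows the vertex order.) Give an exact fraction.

[ULS]:[MPS] = 7/40

Choose coordinates P = (0, 0), N = (1, 0), H = (0, 1), J = (-2, 5).
1. M is the centroid of triangle PHJ ⇒ M = (-2/3, 2)
2. L is the midpoint of HN ⇒ L = (1/2, 1/2)
3. U is the midpoint of MJ ⇒ U = (-4/3, 7/2)
4. S lies on line NU with NS:SU = 4:(-1) ⇒ S = (-19/9, 14/3)
2·[ULS] = -7/36, 2·[MPS] = -10/9
[ULS]:[MPS] = -7/36:-10/9 = 7/40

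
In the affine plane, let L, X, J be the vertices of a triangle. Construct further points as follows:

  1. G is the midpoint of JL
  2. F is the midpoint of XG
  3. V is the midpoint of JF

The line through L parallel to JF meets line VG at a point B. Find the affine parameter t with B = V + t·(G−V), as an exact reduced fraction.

t = 2

Work in coordinates with L = (0, 0), X = (1, 0), J = (0, 1).
1. G is the midpoint of JL ⇒ G = (0, 1/2)
2. F is the midpoint of XG ⇒ F = (1/2, 1/4)
3. V is the midpoint of JF ⇒ V = (1/4, 5/8)
through L parallel to JF: direction (1/2, -3/4); meets VG at B = (-1/4, 3/8)
B = V + t·(G−V) with t = 2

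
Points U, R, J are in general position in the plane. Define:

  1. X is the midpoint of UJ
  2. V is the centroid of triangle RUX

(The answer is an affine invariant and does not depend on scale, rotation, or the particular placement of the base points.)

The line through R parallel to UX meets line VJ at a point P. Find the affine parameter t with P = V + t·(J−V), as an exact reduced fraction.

t = -2

Choose coordinates U = (0, 0), R = (1, 0), J = (0, 1).
1. X is the midpoint of UJ ⇒ X = (0, 1/2)
2. V is the centroid of triangle RUX ⇒ V = (1/3, 1/6)
through R parallel to UX: direction (0, 1/2); meets VJ at P = (1, -3/2)
P = V + t·(J−V) with t = -2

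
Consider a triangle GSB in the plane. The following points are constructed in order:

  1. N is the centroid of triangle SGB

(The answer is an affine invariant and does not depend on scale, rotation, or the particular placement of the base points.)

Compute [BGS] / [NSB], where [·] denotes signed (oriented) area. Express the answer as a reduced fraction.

[BGS]:[NSB] = 3

Assign G = (0, 0), S = (1, 0), B = (0, 1) — the answer is frame-independent, so this choice is without loss of generality.
1. N is the centroid of triangle SGB ⇒ N = (1/3, 1/3)
2·[BGS] = 1, 2·[NSB] = 1/3
[BGS]:[NSB] = 1:1/3 = 3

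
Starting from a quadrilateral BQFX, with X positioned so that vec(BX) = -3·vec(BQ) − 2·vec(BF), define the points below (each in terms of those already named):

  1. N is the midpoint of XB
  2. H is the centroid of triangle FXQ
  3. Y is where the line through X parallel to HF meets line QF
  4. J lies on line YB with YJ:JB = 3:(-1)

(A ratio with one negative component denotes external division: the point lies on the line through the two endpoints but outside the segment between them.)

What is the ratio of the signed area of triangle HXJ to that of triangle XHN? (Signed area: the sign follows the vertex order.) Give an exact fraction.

[HXJ]:[XHN] = -21

Set B = (0, 0), Q = (1, 0), F = (0, 1), X = (-3, -2); any affine frame gives the same invariant.
1. N is the midpoint of XB ⇒ N = (-3/2, -1)
2. H is the centroid of triangle FXQ ⇒ H = (-2/3, -1/3)
3. Y is where the line through X parallel to HF meets line QF ⇒ Y = (-1, 2)
4. J lies on line YB with YJ:JB = 3:(-1) ⇒ J = (1/2, -1)
2·[HXJ] = 7/2, 2·[XHN] = -1/6
[HXJ]:[XHN] = 7/2:-1/6 = -21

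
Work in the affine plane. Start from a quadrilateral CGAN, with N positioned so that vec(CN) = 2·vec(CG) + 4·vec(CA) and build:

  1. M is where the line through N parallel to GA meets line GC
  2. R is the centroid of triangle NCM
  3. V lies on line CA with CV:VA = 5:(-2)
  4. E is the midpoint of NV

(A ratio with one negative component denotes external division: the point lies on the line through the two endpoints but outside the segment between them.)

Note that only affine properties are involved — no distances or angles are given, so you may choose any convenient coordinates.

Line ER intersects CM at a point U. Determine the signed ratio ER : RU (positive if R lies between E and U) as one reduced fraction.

ER:RU = 9/8

Work in coordinates with C = (0, 0), G = (1, 0), A = (0, 1), N = (2, 4).
1. M is where the line through N parallel to GA meets line GC ⇒ M = (6, 0)
2. R is the centroid of triangle NCM ⇒ R = (8/3, 4/3)
3. V lies on line CA with CV:VA = 5:(-2) ⇒ V = (0, 5/3)
4. E is the midpoint of NV ⇒ E = (1, 17/6)
line ER meets CM at U = (112/27, 0)
R = E + t·(U−E) with t = 9/17, so ER:RU = 9/17:8/17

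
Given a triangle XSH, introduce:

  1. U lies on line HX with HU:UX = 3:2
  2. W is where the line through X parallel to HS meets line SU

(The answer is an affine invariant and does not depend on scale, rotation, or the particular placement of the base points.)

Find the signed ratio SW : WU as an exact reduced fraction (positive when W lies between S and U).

SW:WU = -5/2

Choose coordinates X = (0, 0), S = (1, 0), H = (0, 1).
1. U lies on line HX with HU:UX = 3:2 ⇒ U = (0, 2/5)
2. W is where the line through X parallel to HS meets line SU ⇒ W = (-2/3, 2/3)
W = S + t·(U−S) with t = 5/3, so SW:WU = t:(1−t) = 5/3:-2/3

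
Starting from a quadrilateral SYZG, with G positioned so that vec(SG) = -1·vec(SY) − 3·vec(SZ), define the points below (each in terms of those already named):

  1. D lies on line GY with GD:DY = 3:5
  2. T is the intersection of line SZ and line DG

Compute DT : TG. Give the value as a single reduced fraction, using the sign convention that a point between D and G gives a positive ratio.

Work in coordinates with S = (0, 0), Y = (1, 0), Z = (0, 1), G = (-1, -3).
1. D lies on line GY with GD:DY = 3:5 ⇒ D = (-1/4, -15/8)
2. T is the intersection of line SZ and line DG ⇒ T = (0, -3/2)
T = D + t·(G−D) with t = -1/3, so DT:TG = t:(1−t) = -1/3:4/3

DT:TG = -1/4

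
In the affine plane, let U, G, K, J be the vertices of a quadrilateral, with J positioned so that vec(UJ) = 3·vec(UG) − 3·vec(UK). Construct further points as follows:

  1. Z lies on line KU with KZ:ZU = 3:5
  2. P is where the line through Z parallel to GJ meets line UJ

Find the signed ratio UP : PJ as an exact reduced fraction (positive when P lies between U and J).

UP:PJ = 5/7

Assign U = (0, 0), G = (1, 0), K = (0, 1), J = (3, -3) — the answer is frame-independent, so this choice is without loss of generality.
1. Z lies on line KU with KZ:ZU = 3:5 ⇒ Z = (0, 5/8)
2. P is where the line through Z parallel to GJ meets line UJ ⇒ P = (5/4, -5/4)
P = U + t·(J−U) with t = 5/12, so UP:PJ = t:(1−t) = 5/12:7/12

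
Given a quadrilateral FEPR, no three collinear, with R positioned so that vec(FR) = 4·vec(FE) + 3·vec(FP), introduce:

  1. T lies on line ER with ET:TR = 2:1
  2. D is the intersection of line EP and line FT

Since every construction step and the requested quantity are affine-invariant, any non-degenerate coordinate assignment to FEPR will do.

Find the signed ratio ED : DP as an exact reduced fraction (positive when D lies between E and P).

Work in coordinates with F = (0, 0), E = (1, 0), P = (0, 1), R = (4, 3).
1. T lies on line ER with ET:TR = 2:1 ⇒ T = (3, 2)
2. D is the intersection of line EP and line FT ⇒ D = (3/5, 2/5)
D = E + t·(P−E) with t = 2/5, so ED:DP = t:(1−t) = 2/5:3/5

ED:DP = 2/3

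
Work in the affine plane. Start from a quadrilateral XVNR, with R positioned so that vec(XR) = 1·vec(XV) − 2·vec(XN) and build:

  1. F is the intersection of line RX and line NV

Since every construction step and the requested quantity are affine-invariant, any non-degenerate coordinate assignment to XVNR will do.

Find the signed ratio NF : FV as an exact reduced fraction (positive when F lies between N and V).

NF:FV = -1/2

Set X = (0, 0), V = (1, 0), N = (0, 1), R = (1, -2); any affine frame gives the same invariant.
1. F is the intersection of line RX and line NV ⇒ F = (-1, 2)
F = N + t·(V−N) with t = -1, so NF:FV = t:(1−t) = -1:2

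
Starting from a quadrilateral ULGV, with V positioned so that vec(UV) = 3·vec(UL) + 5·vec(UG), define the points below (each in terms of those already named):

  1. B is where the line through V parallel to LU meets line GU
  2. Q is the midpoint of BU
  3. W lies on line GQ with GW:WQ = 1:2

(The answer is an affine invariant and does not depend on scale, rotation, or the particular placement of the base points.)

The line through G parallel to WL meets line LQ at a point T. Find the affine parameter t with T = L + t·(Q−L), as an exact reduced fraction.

Choose coordinates U = (0, 0), L = (1, 0), G = (0, 1), V = (3, 5).
1. B is where the line through V parallel to LU meets line GU ⇒ B = (0, 5)
2. Q is the midpoint of BU ⇒ Q = (0, 5/2)
3. W lies on line GQ with GW:WQ = 1:2 ⇒ W = (0, 3/2)
through G parallel to WL: direction (1, -3/2); meets LQ at T = (3/2, -5/4)
T = L + t·(Q−L) with t = -1/2

t = -1/2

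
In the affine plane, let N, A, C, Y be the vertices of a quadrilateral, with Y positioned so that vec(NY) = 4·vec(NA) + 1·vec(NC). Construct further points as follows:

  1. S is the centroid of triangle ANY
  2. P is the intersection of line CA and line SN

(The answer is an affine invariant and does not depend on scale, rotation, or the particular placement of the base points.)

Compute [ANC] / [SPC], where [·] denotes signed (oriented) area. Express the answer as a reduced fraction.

Work in coordinates with N = (0, 0), A = (1, 0), C = (0, 1), Y = (4, 1).
1. S is the centroid of triangle ANY ⇒ S = (5/3, 1/3)
2. P is the intersection of line CA and line SN ⇒ P = (5/6, 1/6)
2·[ANC] = -1, 2·[SPC] = -5/6
[ANC]:[SPC] = -1:-5/6 = 6/5

[ANC]:[SPC] = 6/5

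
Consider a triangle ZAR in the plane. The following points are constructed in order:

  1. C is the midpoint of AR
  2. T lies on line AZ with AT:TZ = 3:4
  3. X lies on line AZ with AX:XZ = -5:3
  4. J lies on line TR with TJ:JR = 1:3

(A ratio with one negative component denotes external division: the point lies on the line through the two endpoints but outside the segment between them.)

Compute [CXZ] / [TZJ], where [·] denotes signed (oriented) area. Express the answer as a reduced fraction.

Set Z = (0, 0), A = (1, 0), R = (0, 1); any affine frame gives the same invariant.
1. C is the midpoint of AR ⇒ C = (1/2, 1/2)
2. T lies on line AZ with AT:TZ = 3:4 ⇒ T = (4/7, 0)
3. X lies on line AZ with AX:XZ = -5:3 ⇒ X = (-3/2, 0)
4. J lies on line TR with TJ:JR = 1:3 ⇒ J = (3/7, 1/4)
2·[CXZ] = 3/4, 2·[TZJ] = -1/7
[CXZ]:[TZJ] = 3/4:-1/7 = -21/4

[CXZ]:[TZJ] = -21/4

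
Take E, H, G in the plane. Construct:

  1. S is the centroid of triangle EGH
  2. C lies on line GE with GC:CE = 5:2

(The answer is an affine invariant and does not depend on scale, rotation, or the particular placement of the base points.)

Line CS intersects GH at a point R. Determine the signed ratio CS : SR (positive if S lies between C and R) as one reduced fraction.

CS:SR = 8/7

Set E = (0, 0), H = (1, 0), G = (0, 1); any affine frame gives the same invariant.
1. S is the centroid of triangle EGH ⇒ S = (1/3, 1/3)
2. C lies on line GE with GC:CE = 5:2 ⇒ C = (0, 2/7)
line CS meets GH at R = (5/8, 3/8)
S = C + t·(R−C) with t = 8/15, so CS:SR = 8/15:7/15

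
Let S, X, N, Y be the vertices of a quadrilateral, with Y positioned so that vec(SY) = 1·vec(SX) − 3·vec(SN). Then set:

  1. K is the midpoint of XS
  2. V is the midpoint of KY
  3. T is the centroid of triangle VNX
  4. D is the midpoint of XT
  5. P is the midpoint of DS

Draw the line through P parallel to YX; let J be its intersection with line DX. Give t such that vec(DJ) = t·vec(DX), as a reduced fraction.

Set S = (0, 0), X = (1, 0), N = (0, 1), Y = (1, -3); any affine frame gives the same invariant.
1. K is the midpoint of XS ⇒ K = (1/2, 0)
2. V is the midpoint of KY ⇒ V = (3/4, -3/2)
3. T is the centroid of triangle VNX ⇒ T = (7/12, -1/6)
4. D is the midpoint of XT ⇒ D = (19/24, -1/12)
5. P is the midpoint of DS ⇒ P = (19/48, -1/24)
through P parallel to YX: direction (0, 3); meets DX at J = (19/48, -29/120)
J = D + t·(X−D) with t = -19/10

t = -19/10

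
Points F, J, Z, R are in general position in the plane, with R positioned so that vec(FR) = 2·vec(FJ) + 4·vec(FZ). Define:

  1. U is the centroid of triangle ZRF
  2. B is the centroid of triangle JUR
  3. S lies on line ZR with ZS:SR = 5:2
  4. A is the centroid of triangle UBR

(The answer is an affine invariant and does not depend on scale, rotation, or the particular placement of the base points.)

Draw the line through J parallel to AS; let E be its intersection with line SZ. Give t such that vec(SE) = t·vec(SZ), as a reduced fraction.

Work in coordinates with F = (0, 0), J = (1, 0), Z = (0, 1), R = (2, 4).
1. U is the centroid of triangle ZRF ⇒ U = (2/3, 5/3)
2. B is the centroid of triangle JUR ⇒ B = (11/9, 17/9)
3. S lies on line ZR with ZS:SR = 5:2 ⇒ S = (10/7, 22/7)
4. A is the centroid of triangle UBR ⇒ A = (35/27, 68/27)
through J parallel to AS: direction (25/189, 118/189); meets SZ at E = (286/161, 590/161)
E = S + t·(Z−S) with t = -28/115

t = -28/115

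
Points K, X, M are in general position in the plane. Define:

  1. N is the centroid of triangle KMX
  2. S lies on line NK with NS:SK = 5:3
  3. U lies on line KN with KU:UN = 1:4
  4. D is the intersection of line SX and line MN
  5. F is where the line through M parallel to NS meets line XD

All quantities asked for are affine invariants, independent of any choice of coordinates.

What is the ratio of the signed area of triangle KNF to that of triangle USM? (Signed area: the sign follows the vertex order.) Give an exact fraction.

[KNF]:[USM] = 40/7

Set K = (0, 0), X = (1, 0), M = (0, 1); any affine frame gives the same invariant.
1. N is the centroid of triangle KMX ⇒ N = (1/3, 1/3)
2. S lies on line NK with NS:SK = 5:3 ⇒ S = (1/8, 1/8)
3. U lies on line KN with KU:UN = 1:4 ⇒ U = (1/15, 1/15)
4. D is the intersection of line SX and line MN ⇒ D = (6/13, 1/13)
5. F is where the line through M parallel to NS meets line XD ⇒ F = (-3/4, 1/4)
2·[KNF] = 1/3, 2·[USM] = 7/120
[KNF]:[USM] = 1/3:7/120 = 40/7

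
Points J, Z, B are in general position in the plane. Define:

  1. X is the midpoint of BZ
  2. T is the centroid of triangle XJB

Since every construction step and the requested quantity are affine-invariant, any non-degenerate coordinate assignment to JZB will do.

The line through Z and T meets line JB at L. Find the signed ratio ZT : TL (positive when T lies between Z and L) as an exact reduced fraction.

Work in coordinates with J = (0, 0), Z = (1, 0), B = (0, 1).
1. X is the midpoint of BZ ⇒ X = (1/2, 1/2)
2. T is the centroid of triangle XJB ⇒ T = (1/6, 1/2)
line ZT meets JB at L = (0, 3/5)
T = Z + t·(L−Z) with t = 5/6, so ZT:TL = 5/6:1/6

ZT:TL = 5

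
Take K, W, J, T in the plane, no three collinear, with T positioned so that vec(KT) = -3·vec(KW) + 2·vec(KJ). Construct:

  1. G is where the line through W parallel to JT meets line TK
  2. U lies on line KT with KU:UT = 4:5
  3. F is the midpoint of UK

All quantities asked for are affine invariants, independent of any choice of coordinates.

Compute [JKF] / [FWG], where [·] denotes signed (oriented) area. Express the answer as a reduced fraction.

Set K = (0, 0), W = (1, 0), J = (0, 1), T = (-3, 2); any affine frame gives the same invariant.
1. G is where the line through W parallel to JT meets line TK ⇒ G = (-1, 2/3)
2. U lies on line KT with KU:UT = 4:5 ⇒ U = (-4/3, 8/9)
3. F is the midpoint of UK ⇒ F = (-2/3, 4/9)
2·[JKF] = -2/3, 2·[FWG] = 2/9
[JKF]:[FWG] = -2/3:2/9 = -3

[JKF]:[FWG] = -3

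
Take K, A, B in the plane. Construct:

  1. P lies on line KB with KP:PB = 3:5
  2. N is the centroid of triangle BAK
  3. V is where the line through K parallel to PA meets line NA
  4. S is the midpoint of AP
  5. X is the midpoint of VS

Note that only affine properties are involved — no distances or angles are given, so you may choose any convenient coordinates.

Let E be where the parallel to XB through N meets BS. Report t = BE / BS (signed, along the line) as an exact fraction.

Choose coordinates K = (0, 0), A = (1, 0), B = (0, 1).
1. P lies on line KB with KP:PB = 3:5 ⇒ P = (0, 3/8)
2. N is the centroid of triangle BAK ⇒ N = (1/3, 1/3)
3. V is where the line through K parallel to PA meets line NA ⇒ V = (4, -3/2)
4. S is the midpoint of AP ⇒ S = (1/2, 3/16)
5. X is the midpoint of VS ⇒ X = (9/4, -21/32)
through N parallel to XB: direction (-9/4, 53/32); meets BS at E = (91/192, 353/1536)
E = B + t·(S−B) with t = 91/96

t = 91/96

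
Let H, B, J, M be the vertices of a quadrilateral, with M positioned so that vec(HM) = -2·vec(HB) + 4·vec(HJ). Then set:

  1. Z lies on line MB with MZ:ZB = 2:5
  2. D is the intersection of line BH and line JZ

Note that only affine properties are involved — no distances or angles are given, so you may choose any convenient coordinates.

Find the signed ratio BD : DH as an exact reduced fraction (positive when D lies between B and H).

Work in coordinates with H = (0, 0), B = (1, 0), J = (0, 1), M = (-2, 4).
1. Z lies on line MB with MZ:ZB = 2:5 ⇒ Z = (-8/7, 20/7)
2. D is the intersection of line BH and line JZ ⇒ D = (8/13, 0)
D = B + t·(H−B) with t = 5/13, so BD:DH = t:(1−t) = 5/13:8/13

BD:DH = 5/8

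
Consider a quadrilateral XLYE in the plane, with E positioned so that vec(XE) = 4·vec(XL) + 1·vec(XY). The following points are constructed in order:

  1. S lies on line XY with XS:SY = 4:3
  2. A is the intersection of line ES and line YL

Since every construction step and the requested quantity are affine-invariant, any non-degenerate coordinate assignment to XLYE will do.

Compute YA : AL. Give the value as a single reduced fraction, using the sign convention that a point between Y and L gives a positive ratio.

Set X = (0, 0), L = (1, 0), Y = (0, 1), E = (4, 1); any affine frame gives the same invariant.
1. S lies on line XY with XS:SY = 4:3 ⇒ S = (0, 4/7)
2. A is the intersection of line ES and line YL ⇒ A = (12/31, 19/31)
A = Y + t·(L−Y) with t = 12/31, so YA:AL = t:(1−t) = 12/31:19/31

YA:AL = 12/19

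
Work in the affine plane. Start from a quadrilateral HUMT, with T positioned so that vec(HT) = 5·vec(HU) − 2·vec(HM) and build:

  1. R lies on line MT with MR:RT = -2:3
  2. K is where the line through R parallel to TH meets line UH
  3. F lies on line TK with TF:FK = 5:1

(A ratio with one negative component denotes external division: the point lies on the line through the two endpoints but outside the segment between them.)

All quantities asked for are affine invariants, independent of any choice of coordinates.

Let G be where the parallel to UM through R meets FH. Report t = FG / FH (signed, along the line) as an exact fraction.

Work in coordinates with H = (0, 0), U = (1, 0), M = (0, 1), T = (5, -2).
1. R lies on line MT with MR:RT = -2:3 ⇒ R = (-10, 7)
2. K is where the line through R parallel to TH meets line UH ⇒ K = (15/2, 0)
3. F lies on line TK with TF:FK = 5:1 ⇒ F = (85/12, -1/3)
through R parallel to UM: direction (-1, 1); meets FH at G = (-85/27, 4/27)
G = F + t·(H−F) with t = 13/9

t = 13/9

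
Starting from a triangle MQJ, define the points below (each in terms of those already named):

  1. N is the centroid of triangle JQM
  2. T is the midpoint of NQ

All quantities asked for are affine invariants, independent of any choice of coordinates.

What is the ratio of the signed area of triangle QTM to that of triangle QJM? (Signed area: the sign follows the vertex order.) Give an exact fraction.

Assign M = (0, 0), Q = (1, 0), J = (0, 1) — the answer is frame-independent, so this choice is without loss of generality.
1. N is the centroid of triangle JQM ⇒ N = (1/3, 1/3)
2. T is the midpoint of NQ ⇒ T = (2/3, 1/6)
2·[QTM] = 1/6, 2·[QJM] = 1
[QTM]:[QJM] = 1/6:1 = 1/6

[QTM]:[QJM] = 1/6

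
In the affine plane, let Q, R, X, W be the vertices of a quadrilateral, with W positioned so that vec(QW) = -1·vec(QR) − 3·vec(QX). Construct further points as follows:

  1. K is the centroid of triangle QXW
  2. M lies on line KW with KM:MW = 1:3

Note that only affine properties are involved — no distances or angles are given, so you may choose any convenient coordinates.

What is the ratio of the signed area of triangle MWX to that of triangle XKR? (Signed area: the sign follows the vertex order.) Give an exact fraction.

Work in coordinates with Q = (0, 0), R = (1, 0), X = (0, 1), W = (-1, -3).
1. K is the centroid of triangle QXW ⇒ K = (-1/3, -2/3)
2. M lies on line KW with KM:MW = 1:3 ⇒ M = (-1/2, -5/4)
2·[MWX] = -1/4, 2·[XKR] = 2
[MWX]:[XKR] = -1/4:2 = -1/8

[MWX]:[XKR] = -1/8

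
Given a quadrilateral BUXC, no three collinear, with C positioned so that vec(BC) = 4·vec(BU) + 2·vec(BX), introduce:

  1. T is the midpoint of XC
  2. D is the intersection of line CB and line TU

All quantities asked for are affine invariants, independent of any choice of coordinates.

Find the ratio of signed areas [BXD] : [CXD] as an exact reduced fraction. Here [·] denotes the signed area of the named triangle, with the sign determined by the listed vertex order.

[BXD]:[CXD] = -3/5

Choose coordinates B = (0, 0), U = (1, 0), X = (0, 1), C = (4, 2).
1. T is the midpoint of XC ⇒ T = (2, 3/2)
2. D is the intersection of line CB and line TU ⇒ D = (3/2, 3/4)
2·[BXD] = -3/2, 2·[CXD] = 5/2
[BXD]:[CXD] = -3/2:5/2 = -3/5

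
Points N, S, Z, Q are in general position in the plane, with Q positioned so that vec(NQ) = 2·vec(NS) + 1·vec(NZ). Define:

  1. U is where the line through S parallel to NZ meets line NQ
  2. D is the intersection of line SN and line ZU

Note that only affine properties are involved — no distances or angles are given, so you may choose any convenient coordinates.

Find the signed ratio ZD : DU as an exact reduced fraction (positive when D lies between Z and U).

Set N = (0, 0), S = (1, 0), Z = (0, 1), Q = (2, 1); any affine frame gives the same invariant.
1. U is where the line through S parallel to NZ meets line NQ ⇒ U = (1, 1/2)
2. D is the intersection of line SN and line ZU ⇒ D = (2, 0)
D = Z + t·(U−Z) with t = 2, so ZD:DU = t:(1−t) = 2:-1

ZD:DU = -2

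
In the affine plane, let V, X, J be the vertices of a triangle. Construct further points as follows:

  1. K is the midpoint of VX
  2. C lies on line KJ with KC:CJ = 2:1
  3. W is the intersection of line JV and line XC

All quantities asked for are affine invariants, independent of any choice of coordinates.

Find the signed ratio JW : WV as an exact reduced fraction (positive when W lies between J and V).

Set V = (0, 0), X = (1, 0), J = (0, 1); any affine frame gives the same invariant.
1. K is the midpoint of VX ⇒ K = (1/2, 0)
2. C lies on line KJ with KC:CJ = 2:1 ⇒ C = (1/6, 2/3)
3. W is the intersection of line JV and line XC ⇒ W = (0, 4/5)
W = J + t·(V−J) with t = 1/5, so JW:WV = t:(1−t) = 1/5:4/5

JW:WV = 1/4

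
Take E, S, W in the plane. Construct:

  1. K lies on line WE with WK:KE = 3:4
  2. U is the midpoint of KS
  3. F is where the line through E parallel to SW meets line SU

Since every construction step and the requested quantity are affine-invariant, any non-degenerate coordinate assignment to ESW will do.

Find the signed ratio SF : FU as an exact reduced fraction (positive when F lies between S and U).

SF:FU = -14/11

Work in coordinates with E = (0, 0), S = (1, 0), W = (0, 1).
1. K lies on line WE with WK:KE = 3:4 ⇒ K = (0, 4/7)
2. U is the midpoint of KS ⇒ U = (1/2, 2/7)
3. F is where the line through E parallel to SW meets line SU ⇒ F = (-4/3, 4/3)
F = S + t·(U−S) with t = 14/3, so SF:FU = t:(1−t) = 14/3:-11/3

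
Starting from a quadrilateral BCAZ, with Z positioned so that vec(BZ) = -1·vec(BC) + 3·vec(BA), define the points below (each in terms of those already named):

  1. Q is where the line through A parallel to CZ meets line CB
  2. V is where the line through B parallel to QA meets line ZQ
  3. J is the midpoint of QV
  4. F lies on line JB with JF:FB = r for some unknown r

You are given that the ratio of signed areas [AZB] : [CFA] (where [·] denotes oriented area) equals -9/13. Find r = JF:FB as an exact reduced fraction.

Work in coordinates with B = (0, 0), C = (1, 0), A = (0, 1), Z = (-1, 3).
1. Q is where the line through A parallel to CZ meets line CB ⇒ Q = (2/3, 0)
2. V is where the line through B parallel to QA meets line ZQ ⇒ V = (4, -6)
3. J is the midpoint of QV ⇒ J = (7/3, -3)
4. With JF:FB = r, write λ = r/(r+1) so F = J + λ·(B−J); F is affine-linear in λ
Every point depending on F is an affine combination of F and λ-independent points, so each such coordinate is linear in λ; the λ² term in each signed area is a multiple of (B−J)×(B−J) = 0, so 2·[AZB] and 2·[CFA] are each linear in λ. Evaluating at λ=0 and λ=1:
  2·[AZB] = 1,   2·[CFA] = 2/3·λ − 5/3
So [AZB]:[CFA] = (1) / (2/3·λ − 5/3). Setting this equal to -9/13:
  1 = -9/13·(2/3·λ − 5/3)  ⇒  λ = 1/3
Then r = λ/(1−λ) = (1/3)/(2/3) = 1/2. Check: with r = 1/2, F = (14/9, -2) and [AZB]:[CFA] = -9/13 as required.

r = 1/2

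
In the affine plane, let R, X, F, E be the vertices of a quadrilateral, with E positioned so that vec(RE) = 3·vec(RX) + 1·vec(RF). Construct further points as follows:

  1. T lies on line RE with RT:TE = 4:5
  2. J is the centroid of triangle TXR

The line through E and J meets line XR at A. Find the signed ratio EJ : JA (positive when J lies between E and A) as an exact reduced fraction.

Set R = (0, 0), X = (1, 0), F = (0, 1), E = (3, 1); any affine frame gives the same invariant.
1. T lies on line RE with RT:TE = 4:5 ⇒ T = (4/3, 4/9)
2. J is the centroid of triangle TXR ⇒ J = (7/9, 4/27)
line EJ meets XR at A = (9/23, 0)
J = E + t·(A−E) with t = 23/27, so EJ:JA = 23/27:4/27

EJ:JA = 23/4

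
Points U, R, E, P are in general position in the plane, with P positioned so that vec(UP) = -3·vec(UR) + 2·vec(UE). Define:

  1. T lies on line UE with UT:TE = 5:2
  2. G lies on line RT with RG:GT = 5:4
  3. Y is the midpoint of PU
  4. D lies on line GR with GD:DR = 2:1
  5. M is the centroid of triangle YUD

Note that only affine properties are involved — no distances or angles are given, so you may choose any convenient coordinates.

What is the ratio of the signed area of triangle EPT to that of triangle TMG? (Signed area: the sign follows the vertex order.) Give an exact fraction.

Assign U = (0, 0), R = (1, 0), E = (0, 1), P = (-3, 2) — the answer is frame-independent, so this choice is without loss of generality.
1. T lies on line UE with UT:TE = 5:2 ⇒ T = (0, 5/7)
2. G lies on line RT with RG:GT = 5:4 ⇒ G = (4/9, 25/63)
3. Y is the midpoint of PU ⇒ Y = (-3/2, 1)
4. D lies on line GR with GD:DR = 2:1 ⇒ D = (22/27, 25/189)
5. M is the centroid of triangle YUD ⇒ M = (-37/162, 214/567)
2·[EPT] = 6/7, 2·[TMG] = 2/9
[EPT]:[TMG] = 6/7:2/9 = 27/7

[EPT]:[TMG] = 27/7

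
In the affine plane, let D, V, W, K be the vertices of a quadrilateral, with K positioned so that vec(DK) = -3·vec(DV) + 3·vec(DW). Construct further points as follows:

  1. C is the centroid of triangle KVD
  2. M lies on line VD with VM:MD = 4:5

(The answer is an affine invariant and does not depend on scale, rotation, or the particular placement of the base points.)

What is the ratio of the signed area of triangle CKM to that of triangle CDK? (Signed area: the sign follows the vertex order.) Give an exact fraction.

[CKM]:[CDK] = 1/9

Set D = (0, 0), V = (1, 0), W = (0, 1), K = (-3, 3); any affine frame gives the same invariant.
1. C is the centroid of triangle KVD ⇒ C = (-2/3, 1)
2. M lies on line VD with VM:MD = 4:5 ⇒ M = (5/9, 0)
2·[CKM] = -1/9, 2·[CDK] = -1
[CKM]:[CDK] = -1/9:-1 = 1/9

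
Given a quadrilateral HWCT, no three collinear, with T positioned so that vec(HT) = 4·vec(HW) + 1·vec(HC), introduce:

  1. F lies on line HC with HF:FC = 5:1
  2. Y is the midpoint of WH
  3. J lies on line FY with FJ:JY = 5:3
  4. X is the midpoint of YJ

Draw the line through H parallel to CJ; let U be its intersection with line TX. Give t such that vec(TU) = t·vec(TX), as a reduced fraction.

Work in coordinates with H = (0, 0), W = (1, 0), C = (0, 1), T = (4, 1).
1. F lies on line HC with HF:FC = 5:1 ⇒ F = (0, 5/6)
2. Y is the midpoint of WH ⇒ Y = (1/2, 0)
3. J lies on line FY with FJ:JY = 5:3 ⇒ J = (5/16, 5/16)
4. X is the midpoint of YJ ⇒ X = (13/32, 5/32)
through H parallel to CJ: direction (5/16, -11/16); meets TX at U = (-1/40, 11/200)
U = T + t·(X−T) with t = 28/25

t = 28/25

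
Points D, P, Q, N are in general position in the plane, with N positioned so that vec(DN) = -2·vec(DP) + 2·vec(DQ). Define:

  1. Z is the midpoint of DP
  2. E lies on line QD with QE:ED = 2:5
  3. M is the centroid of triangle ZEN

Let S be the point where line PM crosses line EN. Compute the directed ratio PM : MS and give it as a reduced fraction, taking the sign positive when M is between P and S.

PM:MS = -5/11

Choose coordinates D = (0, 0), P = (1, 0), Q = (0, 1), N = (-2, 2).
1. Z is the midpoint of DP ⇒ Z = (1/2, 0)
2. E lies on line QD with QE:ED = 2:5 ⇒ E = (0, 5/7)
3. M is the centroid of triangle ZEN ⇒ M = (-1/2, 19/21)
line PM meets EN at S = (14/5, -38/35)
M = P + t·(S−P) with t = -5/6, so PM:MS = -5/6:11/6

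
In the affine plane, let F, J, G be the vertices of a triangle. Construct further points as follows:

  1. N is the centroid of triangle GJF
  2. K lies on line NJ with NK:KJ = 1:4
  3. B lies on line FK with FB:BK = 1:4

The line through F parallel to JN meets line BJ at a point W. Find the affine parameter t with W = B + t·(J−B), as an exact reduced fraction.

t = -1/4

Set F = (0, 0), J = (1, 0), G = (0, 1); any affine frame gives the same invariant.
1. N is the centroid of triangle GJF ⇒ N = (1/3, 1/3)
2. K lies on line NJ with NK:KJ = 1:4 ⇒ K = (7/15, 4/15)
3. B lies on line FK with FB:BK = 1:4 ⇒ B = (7/75, 4/75)
through F parallel to JN: direction (-2/3, 1/3); meets BJ at W = (-2/15, 1/15)
W = B + t·(J−B) with t = -1/4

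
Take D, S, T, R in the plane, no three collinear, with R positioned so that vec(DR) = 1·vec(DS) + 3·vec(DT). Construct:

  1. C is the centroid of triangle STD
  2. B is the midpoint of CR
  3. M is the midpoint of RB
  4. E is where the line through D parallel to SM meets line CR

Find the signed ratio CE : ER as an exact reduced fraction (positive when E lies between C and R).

Set D = (0, 0), S = (1, 0), T = (0, 1), R = (1, 3); any affine frame gives the same invariant.
1. C is the centroid of triangle STD ⇒ C = (1/3, 1/3)
2. B is the midpoint of CR ⇒ B = (2/3, 5/3)
3. M is the midpoint of RB ⇒ M = (5/6, 7/3)
4. E is where the line through D parallel to SM meets line CR ⇒ E = (1/18, -7/9)
E = C + t·(R−C) with t = -5/12, so CE:ER = t:(1−t) = -5/12:17/12

CE:ER = -5/17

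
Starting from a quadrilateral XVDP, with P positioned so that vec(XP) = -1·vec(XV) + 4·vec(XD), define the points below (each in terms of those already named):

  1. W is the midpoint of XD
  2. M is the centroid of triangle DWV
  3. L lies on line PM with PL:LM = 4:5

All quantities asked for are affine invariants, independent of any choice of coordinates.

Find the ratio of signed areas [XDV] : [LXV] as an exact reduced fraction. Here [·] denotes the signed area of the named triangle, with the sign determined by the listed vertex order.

Choose coordinates X = (0, 0), V = (1, 0), D = (0, 1), P = (-1, 4).
1. W is the midpoint of XD ⇒ W = (0, 1/2)
2. M is the centroid of triangle DWV ⇒ M = (1/3, 1/2)
3. L lies on line PM with PL:LM = 4:5 ⇒ L = (-11/27, 22/9)
2·[XDV] = -1, 2·[LXV] = 22/9
[XDV]:[LXV] = -1:22/9 = -9/22

[XDV]:[LXV] = -9/22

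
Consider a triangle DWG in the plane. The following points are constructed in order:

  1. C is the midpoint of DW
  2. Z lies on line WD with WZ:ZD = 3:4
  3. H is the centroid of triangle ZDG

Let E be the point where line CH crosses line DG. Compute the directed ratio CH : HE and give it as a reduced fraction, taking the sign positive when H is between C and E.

CH:HE = 13/8

Set D = (0, 0), W = (1, 0), G = (0, 1); any affine frame gives the same invariant.
1. C is the midpoint of DW ⇒ C = (1/2, 0)
2. Z lies on line WD with WZ:ZD = 3:4 ⇒ Z = (4/7, 0)
3. H is the centroid of triangle ZDG ⇒ H = (4/21, 1/3)
line CH meets DG at E = (0, 7/13)
H = C + t·(E−C) with t = 13/21, so CH:HE = 13/21:8/21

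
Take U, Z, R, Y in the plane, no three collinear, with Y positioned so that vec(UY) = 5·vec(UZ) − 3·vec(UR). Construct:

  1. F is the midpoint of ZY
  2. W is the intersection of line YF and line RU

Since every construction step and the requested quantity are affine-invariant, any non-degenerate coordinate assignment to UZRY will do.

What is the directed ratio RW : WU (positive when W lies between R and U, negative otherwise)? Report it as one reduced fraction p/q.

Set U = (0, 0), Z = (1, 0), R = (0, 1), Y = (5, -3); any affine frame gives the same invariant.
1. F is the midpoint of ZY ⇒ F = (3, -3/2)
2. W is the intersection of line YF and line RU ⇒ W = (0, 3/4)
W = R + t·(U−R) with t = 1/4, so RW:WU = t:(1−t) = 1/4:3/4

RW:WU = 1/3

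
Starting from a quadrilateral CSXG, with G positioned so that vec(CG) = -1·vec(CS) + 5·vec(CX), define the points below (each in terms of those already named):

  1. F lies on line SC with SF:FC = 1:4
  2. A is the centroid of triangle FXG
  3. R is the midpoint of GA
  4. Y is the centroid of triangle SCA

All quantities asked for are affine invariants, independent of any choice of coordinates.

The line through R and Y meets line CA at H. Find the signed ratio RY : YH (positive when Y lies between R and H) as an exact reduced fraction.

RY:YH = -9/4

Work in coordinates with C = (0, 0), S = (1, 0), X = (0, 1), G = (-1, 5).
1. F lies on line SC with SF:FC = 1:4 ⇒ F = (4/5, 0)
2. A is the centroid of triangle FXG ⇒ A = (-1/15, 2)
3. R is the midpoint of GA ⇒ R = (-8/15, 7/2)
4. Y is the centroid of triangle SCA ⇒ Y = (14/45, 2/3)
line RY meets CA at H = (-26/405, 52/27)
Y = R + t·(H−R) with t = 9/5, so RY:YH = 9/5:-4/5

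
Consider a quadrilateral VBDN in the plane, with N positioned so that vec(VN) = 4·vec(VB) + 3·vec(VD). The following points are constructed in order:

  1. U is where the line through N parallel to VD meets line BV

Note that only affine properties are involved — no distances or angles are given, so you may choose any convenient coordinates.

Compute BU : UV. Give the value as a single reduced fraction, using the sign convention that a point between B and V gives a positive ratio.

BU:UV = -3/4

Set V = (0, 0), B = (1, 0), D = (0, 1), N = (4, 3); any affine frame gives the same invariant.
1. U is where the line through N parallel to VD meets line BV ⇒ U = (4, 0)
U = B + t·(V−B) with t = -3, so BU:UV = t:(1−t) = -3:4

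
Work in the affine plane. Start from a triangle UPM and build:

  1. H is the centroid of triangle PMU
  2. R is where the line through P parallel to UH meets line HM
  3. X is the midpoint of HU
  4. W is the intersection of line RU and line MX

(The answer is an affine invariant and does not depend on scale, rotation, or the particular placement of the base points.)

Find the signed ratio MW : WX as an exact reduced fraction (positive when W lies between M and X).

Work in coordinates with U = (0, 0), P = (1, 0), M = (0, 1).
1. H is the centroid of triangle PMU ⇒ H = (1/3, 1/3)
2. R is where the line through P parallel to UH meets line HM ⇒ R = (2/3, -1/3)
3. X is the midpoint of HU ⇒ X = (1/6, 1/6)
4. W is the intersection of line RU and line MX ⇒ W = (2/9, -1/9)
W = M + t·(X−M) with t = 4/3, so MW:WX = t:(1−t) = 4/3:-1/3

MW:WX = -4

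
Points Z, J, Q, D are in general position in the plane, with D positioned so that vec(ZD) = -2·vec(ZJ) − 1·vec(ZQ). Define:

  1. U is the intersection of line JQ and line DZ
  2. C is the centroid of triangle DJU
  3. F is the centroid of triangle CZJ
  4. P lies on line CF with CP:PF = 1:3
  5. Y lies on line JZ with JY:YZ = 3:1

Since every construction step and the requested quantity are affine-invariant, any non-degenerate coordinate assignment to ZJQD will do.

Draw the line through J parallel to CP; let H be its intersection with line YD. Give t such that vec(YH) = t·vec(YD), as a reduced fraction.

Assign Z = (0, 0), J = (1, 0), Q = (0, 1), D = (-2, -1) — the answer is frame-independent, so this choice is without loss of generality.
1. U is the intersection of line JQ and line DZ ⇒ U = (2/3, 1/3)
2. C is the centroid of triangle DJU ⇒ C = (-1/9, -2/9)
3. F is the centroid of triangle CZJ ⇒ F = (8/27, -2/27)
4. P lies on line CF with CP:PF = 1:3 ⇒ P = (-1/108, -5/27)
5. Y lies on line JZ with JY:YZ = 3:1 ⇒ Y = (1/4, 0)
through J parallel to CP: direction (11/108, 1/27); meets YD at H = (-25/8, -3/2)
H = Y + t·(D−Y) with t = 3/2

t = 3/2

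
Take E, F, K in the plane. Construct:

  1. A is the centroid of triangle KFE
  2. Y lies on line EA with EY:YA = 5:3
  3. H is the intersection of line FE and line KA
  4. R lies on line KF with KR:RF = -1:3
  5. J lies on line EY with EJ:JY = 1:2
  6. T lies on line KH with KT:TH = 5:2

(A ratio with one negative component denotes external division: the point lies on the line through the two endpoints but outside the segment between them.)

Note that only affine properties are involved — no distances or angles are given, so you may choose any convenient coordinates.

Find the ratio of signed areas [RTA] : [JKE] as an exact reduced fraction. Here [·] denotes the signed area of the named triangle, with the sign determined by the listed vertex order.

[RTA]:[JKE] = 6/35

Choose coordinates E = (0, 0), F = (1, 0), K = (0, 1).
1. A is the centroid of triangle KFE ⇒ A = (1/3, 1/3)
2. Y lies on line EA with EY:YA = 5:3 ⇒ Y = (5/24, 5/24)
3. H is the intersection of line FE and line KA ⇒ H = (1/2, 0)
4. R lies on line KF with KR:RF = -1:3 ⇒ R = (-1/2, 3/2)
5. J lies on line EY with EJ:JY = 1:2 ⇒ J = (5/72, 5/72)
6. T lies on line KH with KT:TH = 5:2 ⇒ T = (5/14, 2/7)
2·[RTA] = 1/84, 2·[JKE] = 5/72
[RTA]:[JKE] = 1/84:5/72 = 6/35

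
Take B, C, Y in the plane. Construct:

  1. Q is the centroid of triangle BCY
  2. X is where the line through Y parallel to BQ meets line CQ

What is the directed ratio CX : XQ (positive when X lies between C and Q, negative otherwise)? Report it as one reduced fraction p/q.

Set B = (0, 0), C = (1, 0), Y = (0, 1); any affine frame gives the same invariant.
1. Q is the centroid of triangle BCY ⇒ Q = (1/3, 1/3)
2. X is where the line through Y parallel to BQ meets line CQ ⇒ X = (-1/3, 2/3)
X = C + t·(Q−C) with t = 2, so CX:XQ = t:(1−t) = 2:-1

CX:XQ = -2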